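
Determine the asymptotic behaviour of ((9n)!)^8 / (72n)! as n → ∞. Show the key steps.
((9n)!)^8/(72n)! ~ ((2π·9n)^(7/2) / sqrt(8)) · 8^(−8·9n)  →  0

Write N = 9n. Stirling: N! ~ sqrt(2π N)(N/e)^N and (8N)! ~ sqrt(2π·8N)·(8N/e)^(8N).
  (N!)^8/(8N)! ~ (2π N)^(8/2) (N/e)^(8N) / [sqrt(2π·8N) (8N/e)^(8N)]
     = (2π N)^(8/2) / sqrt(2π·8N) · (N/(8N))^(8N)
     = (2π N)^((8−1)/2) / sqrt(8) · 8^(−8N).
Since 8^8 > 1, the factor 8^(−8N) decays exponentially, so the ratio → 0. Substituting N = 9n gives the stated form.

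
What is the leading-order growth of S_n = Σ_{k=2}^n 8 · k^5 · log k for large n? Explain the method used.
S_n ~ 4 · n^6 log n / 3 − 2 · n^6 / 9

By integral comparison, S_n = ∫_1^n 8 · x^5 · log x dx + O(n^5 · log n). For the integral, ∫ x^5 log x dx = n^6 log n / 6 − n^6/36 (integration by parts). Hence S_n ~ 4 · n^6 log n / 3 − 2 · n^6 / 9.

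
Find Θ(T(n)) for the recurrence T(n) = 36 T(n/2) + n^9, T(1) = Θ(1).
T(n) = Θ(n^9)

log_2 36 ≈ 5.170. f(n) = n^9 dominates n^(log_2 36) since 9 > 5.170, and the regularity condition a·f(n/b) = 36·(n/2)^9 = (36/512)·n^9 ≤ c·f(n) holds with c = 36/512 ≈ 0.0703 < 1. So this is Case 3: T(n) = Θ(f(n)) = Θ(n^9).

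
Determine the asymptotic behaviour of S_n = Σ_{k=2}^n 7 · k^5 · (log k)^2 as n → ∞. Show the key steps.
S_n ~ 7 · n^6 · (log n)^2 / 6

By integral comparison, S_n = ∫_1^n 7 · x^5 · (log x)^2 dx + O(n^5 · (log n)^2). For the integral, the leading term of ∫_1^n x^5 (log x)^2 dx is n^6/6 · (log n)^2 (by repeated integration by parts; each step lowers the log-exponent and produces a relatively O(1/log n) correction). Hence S_n ~ 7 · n^6 · (log n)^2 / 6.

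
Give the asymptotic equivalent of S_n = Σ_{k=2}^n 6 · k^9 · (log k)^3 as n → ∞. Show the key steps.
S_n ~ 3 · n^10 · (log n)^3 / 5

By integral comparison, S_n = ∫_1^n 6 · x^9 · (log x)^3 dx + O(n^9 · (log n)^3). For the integral, the leading term of ∫_1^n x^9 (log x)^3 dx is n^10/10 · (log n)^3 (by repeated integration by parts; each step lowers the log-exponent and produces a relatively O(1/log n) correction). Hence S_n ~ 3 · n^10 · (log n)^3 / 5.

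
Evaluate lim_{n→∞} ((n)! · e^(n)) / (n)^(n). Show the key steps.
lim = ∞

Stirling: (n)! ~ sqrt(2π·n) · (n/e)^(n). Hence
  (n)! · e^(n) / (n)^(n) ~ sqrt(2π·n) = sqrt(2π) · sqrt(n) → ∞.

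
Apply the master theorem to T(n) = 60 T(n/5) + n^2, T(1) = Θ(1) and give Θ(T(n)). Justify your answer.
T(n) = Θ(n^(log_5 60))

Master theorem: compare f(n) = n^2 to n^(log_5 60) where log_5 60 ≈ 2.544. Since 2 < log_5 60, we have f(n) = O(n^(log_5 60 − ε)) for some ε > 0 — Case 1. Hence T(n) = Θ(n^(log_5 60)).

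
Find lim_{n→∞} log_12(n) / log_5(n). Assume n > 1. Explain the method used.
lim = ln(5) / ln(12) = log_12(5)

Change of base: log_12(n) = ln n / ln 12 and log_5(n) = ln n / ln 5. The ratio is (ln n / ln 12) · (ln 5 / ln n) = ln 5 / ln 12, a constant independent of n. So the limit is ln 5 / ln 12 = log_12(5).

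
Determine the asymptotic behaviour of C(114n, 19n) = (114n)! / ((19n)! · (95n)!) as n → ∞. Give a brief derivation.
C(114n, 19n) ~ (46656/3125)^(19n) · sqrt(3/(5π·19n))

Write N = 19n. Apply Stirling to each factorial:
  (6N)! ~ sqrt(2π·6N) · (6N/e)^(6N),
  N! ~ sqrt(2π N) · (N/e)^N,
  (5N)! ~ sqrt(2π·5N) · (5N/e)^(5N).
The exponential factors combine to (6N)^(6N) / (N^N · (5N)^(5N)) = 6^(6N)/5^(5N) = (6^6/5^5)^N = (46656/3125)^N.
The square-root prefactors combine to sqrt(2π·6N) / (sqrt(2π N)·sqrt(2π·5N)) = sqrt(6 / (2π·5·N)) = sqrt(3/(5π·19n)).
Substituting N = 19n: C(114n, 19n) ~ (46656/3125)^(19n) · sqrt(3/(5π·19n)).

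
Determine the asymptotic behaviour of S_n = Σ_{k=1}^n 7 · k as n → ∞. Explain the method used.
S_n ~ 7 · n^2 / 2

By integral comparison (Euler-Maclaurin), Σ_{k=1}^n 7 · k = 7 · ∫_0^n x^1 dx + O(n) = 7 · n^2/2 + O(n). (Equivalently, Faulhaber's formula gives the same leading term.)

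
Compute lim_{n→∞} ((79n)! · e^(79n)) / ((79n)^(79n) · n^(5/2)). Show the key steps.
lim = 0

Stirling: (79n)! ~ sqrt(2π·79n) · (79n/e)^(79n). Hence
  (79n)! · e^(79n) / (79n)^(79n) ~ sqrt(2π·79n).
Dividing by n^(5/2): sqrt(2π·79n) / n^(5/2) = sqrt(2π·79) · n^((1−5)/2), so the expression behaves like sqrt(2π·79) · n^((1−5)/2) → 0.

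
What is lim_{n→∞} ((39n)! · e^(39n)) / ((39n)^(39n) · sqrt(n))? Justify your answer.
lim = sqrt(2π·39)

Stirling: (39n)! ~ sqrt(2π·39n) · (39n/e)^(39n). Hence
  (39n)! · e^(39n) / (39n)^(39n) ~ sqrt(2π·39n).
Dividing by sqrt(n): sqrt(2π·39n) / sqrt(n) = sqrt(2π·39) · n^((1−1)/2), so the limit is sqrt(2π·39).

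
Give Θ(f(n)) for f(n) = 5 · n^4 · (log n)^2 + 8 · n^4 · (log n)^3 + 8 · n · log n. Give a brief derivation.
f(n) ∈ Θ(n^4 · (log n)^3)

Compare the terms by growth order. For large n, n^a · (log n)^b dominates n^a' · (log n)^b' iff a > a', or (a = a' and b > b'). Ranking the 3 terms shows the dominant one is 8 · n^4 · (log n)^3. Hence f(n) ∈ Θ(n^4 · (log n)^3).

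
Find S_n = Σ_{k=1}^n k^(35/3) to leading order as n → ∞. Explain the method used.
S_n ~ (3/38) · n^(38/3)

Integral comparison: Σ_{k=1}^n k^(35/3) = ∫_0^n x^(35/3) dx + O(n^(35/3)). The integral is n^(1 + 35/3) / (1 + 35/3) = n^((35+3)/3) / ((35+3)/3) = (3/38) · n^(38/3).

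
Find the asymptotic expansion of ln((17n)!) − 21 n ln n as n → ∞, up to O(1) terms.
ln((17n)!) − 21 n ln n = −4 n ln n + 17(ln 17 − 1) n + (1/2) ln(2π·17n) + O(1/n)

Stirling: ln((17n)!) = 17n ln(17n) − 17n + (1/2) ln(2π·17n) + O(1/n).
Expand 17n ln(17n) = 17n (ln n + ln 17) = 17n ln n + 17n ln 17.
Subtract 21n ln n: leading term is (17 − 21) n ln n = −4 n ln n. The next term is 17n ln 17 − 17n = 17(ln 17 − 1) n. Then the (1/2) ln(2π·17n) correction.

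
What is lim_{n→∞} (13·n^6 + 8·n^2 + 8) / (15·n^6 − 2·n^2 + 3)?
lim = 13/15

For large n the leading n^6 terms dominate both numerator and denominator. Dividing top and bottom by n^6, every other term tends to 0, leaving 13/15.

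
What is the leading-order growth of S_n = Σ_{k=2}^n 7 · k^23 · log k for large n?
S_n ~ 7 · n^24 log n / 24 − 7 · n^24 / 576

By integral comparison, S_n = ∫_1^n 7 · x^23 · log x dx + O(n^23 · log n). For the integral, ∫ x^23 log x dx = n^24 log n / 24 − n^24/576 (integration by parts). Hence S_n ~ 7 · n^24 log n / 24 − 7 · n^24 / 576.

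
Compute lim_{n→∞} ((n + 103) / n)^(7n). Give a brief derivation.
lim = e^721

Rewrite as (1 + 103/n)^(7n). By the standard limit (1 + x/n)^n → e^x, we have (1 + 103/n)^n → e^103, and raising to the 7th power gives e^721.
More precisely, ln[(1 + 103/n)^(7n)] = 7n · ln(1 + 103/n) = 7n · (103/n + O(1/n^2)) = 721 + O(1/n) → 721.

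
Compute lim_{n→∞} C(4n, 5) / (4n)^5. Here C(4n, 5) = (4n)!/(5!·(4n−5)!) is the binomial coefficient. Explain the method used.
lim = 1/5! = 1/120

With N = 4n → ∞: C(N, 5) / N^5 = [N(N−1)…(N−4)] / (5! · N^5) = (1/5!) · 1 · (1 − 1/(4n)) · (1 − 2/(4n)) · (1 − 3/(4n)) · (1 − 4/(4n)). Each factor → 1 as N → ∞, so the limit is 1/5! = 1/120.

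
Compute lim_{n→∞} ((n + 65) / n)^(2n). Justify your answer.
lim = e^130

Rewrite as (1 + 65/n)^(2n). By the standard limit (1 + x/n)^n → e^x, we have (1 + 65/n)^n → e^65, and raising to the 2nd power gives e^130.
More precisely, ln[(1 + 65/n)^(2n)] = 2n · ln(1 + 65/n) = 2n · (65/n + O(1/n^2)) = 130 + O(1/n) → 130.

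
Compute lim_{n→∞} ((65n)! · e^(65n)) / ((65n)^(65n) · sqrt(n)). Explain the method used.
lim = sqrt(2π·65)

Stirling: (65n)! ~ sqrt(2π·65n) · (65n/e)^(65n). Hence
  (65n)! · e^(65n) / (65n)^(65n) ~ sqrt(2π·65n).
Dividing by sqrt(n): sqrt(2π·65n) / sqrt(n) = sqrt(2π·65) · n^((1−1)/2), so the limit is sqrt(2π·65).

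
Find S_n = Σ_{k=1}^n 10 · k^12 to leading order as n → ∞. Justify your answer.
S_n ~ 10 · n^13 / 13

By integral comparison (Euler-Maclaurin), Σ_{k=1}^n 10 · k^12 = 10 · ∫_0^n x^12 dx + O(n^12) = 10 · n^13/13 + O(n^12). (Equivalently, Faulhaber's formula gives the same leading term.)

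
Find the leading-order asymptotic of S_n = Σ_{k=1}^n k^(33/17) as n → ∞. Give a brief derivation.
S_n ~ (17/50) · n^(50/17)

Integral comparison: Σ_{k=1}^n k^(33/17) = ∫_0^n x^(33/17) dx + O(n^(33/17)). The integral is n^(1 + 33/17) / (1 + 33/17) = n^((33+17)/17) / ((33+17)/17) = (17/50) · n^(50/17).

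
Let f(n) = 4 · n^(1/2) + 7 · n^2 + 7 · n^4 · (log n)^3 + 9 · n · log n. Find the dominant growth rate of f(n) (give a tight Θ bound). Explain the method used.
f(n) ∈ Θ(n^4 · (log n)^3)

Compare the terms by growth order. For large n, n^a · (log n)^b dominates n^a' · (log n)^b' iff a > a', or (a = a' and b > b'). Ranking the 4 terms shows the dominant one is 7 · n^4 · (log n)^3. Hence f(n) ∈ Θ(n^4 · (log n)^3).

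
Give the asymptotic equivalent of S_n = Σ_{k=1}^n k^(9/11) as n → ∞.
S_n ~ (11/20) · n^(20/11)

Integral comparison: Σ_{k=1}^n k^(9/11) = ∫_0^n x^(9/11) dx + O(n^(9/11)). The integral is n^(1 + 9/11) / (1 + 9/11) = n^((9+11)/11) / ((9+11)/11) = (11/20) · n^(20/11).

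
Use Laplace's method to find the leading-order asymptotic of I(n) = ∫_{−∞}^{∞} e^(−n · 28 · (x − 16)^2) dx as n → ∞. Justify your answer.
I(n) = sqrt(π/(28n))

Here φ(x) = 28 · (x − 16)^2 has its unique minimum at x* = 16 with φ(x*) = 0 and φ''(x*) = 56. Laplace's method gives
  I(n) ~ e^(−n φ(x*)) · sqrt(2π / (n · φ''(x*))) = sqrt(2π / (56n)) = sqrt(π/(28n)).
This is exact: substituting u = (x − 16)·sqrt(28n) gives I(n) = (1/sqrt(28n)) ∫_{−∞}^{∞} e^(−u^2) du = sqrt(π/(28n)).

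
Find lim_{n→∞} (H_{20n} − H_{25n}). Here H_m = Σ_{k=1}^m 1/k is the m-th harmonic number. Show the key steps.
lim = ln(20/25) = ln(4/5)

Euler-Maclaurin gives H_m = ln m + γ + 1/(2m) + O(1/m^2). The γ and O(1/m) terms cancel in the difference:
  H_{20n} − H_{25n} = ln(20n) − ln(25n) + O(1/n) = ln(20/25) + O(1/n).
Hence the limit is ln(20/25) = ln(4/5).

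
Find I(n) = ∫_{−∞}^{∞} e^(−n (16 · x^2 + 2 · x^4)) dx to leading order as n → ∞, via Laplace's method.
I(n) ~ sqrt(π/(16n))

φ(x) = 16 · x^2 + 2 · x^4 has its unique global minimum at x* = 0 (since φ'(x) = 32x + 8x^3 = 0 only at x = 0 for real x with both coefficients positive, and φ → ∞ as |x| → ∞). At x* = 0, φ(0) = 0 and φ''(0) = 32. Laplace's method then gives
  I(n) ~ sqrt(2π / (n · φ''(0))) · e^(−n φ(0)) = sqrt(2π / (32n)) = sqrt(π/(16n)).
The 2 · x^4 term contributes only at subleading order (an O(1/n) relative correction).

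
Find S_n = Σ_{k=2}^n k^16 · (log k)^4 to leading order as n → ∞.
S_n ~ n^17 · (log n)^4 / 17

By integral comparison, S_n = ∫_1^n x^16 · (log x)^4 dx + O(n^16 · (log n)^4). For the integral, the leading term of ∫_1^n x^16 (log x)^4 dx is n^17/17 · (log n)^4 (by repeated integration by parts; each step lowers the log-exponent and produces a relatively O(1/log n) correction). Hence S_n ~ n^17 · (log n)^4 / 17.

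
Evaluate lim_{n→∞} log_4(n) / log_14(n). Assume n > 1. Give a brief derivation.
lim = ln(14) / ln(4) = log_4(14)

Change of base: log_4(n) = ln n / ln 4 and log_14(n) = ln n / ln 14. The ratio is (ln n / ln 4) · (ln 14 / ln n) = ln 14 / ln 4, a constant independent of n. So the limit is ln 14 / ln 4 = log_4(14).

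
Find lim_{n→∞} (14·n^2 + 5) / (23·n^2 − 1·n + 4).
lim = 14/23

For large n the leading n^2 terms dominate both numerator and denominator. Dividing top and bottom by n^2, every other term tends to 0, leaving 14/23.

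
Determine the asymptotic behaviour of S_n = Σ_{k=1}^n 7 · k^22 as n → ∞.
S_n ~ 7 · n^23 / 23

By integral comparison (Euler-Maclaurin), Σ_{k=1}^n 7 · k^22 = 7 · ∫_0^n x^22 dx + O(n^22) = 7 · n^23/23 + O(n^22). (Equivalently, Faulhaber's formula gives the same leading term.)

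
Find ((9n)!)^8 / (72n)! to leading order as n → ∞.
((9n)!)^8/(72n)! ~ ((2π·9n)^(7/2) / sqrt(8)) · 8^(−8·9n)  →  0

Write N = 9n. Stirling: N! ~ sqrt(2π N)(N/e)^N and (8N)! ~ sqrt(2π·8N)·(8N/e)^(8N).
  (N!)^8/(8N)! ~ (2π N)^(8/2) (N/e)^(8N) / [sqrt(2π·8N) (8N/e)^(8N)]
     = (2π N)^(8/2) / sqrt(2π·8N) · (N/(8N))^(8N)
     = (2π N)^((8−1)/2) / sqrt(8) · 8^(−8N).
Since 8^8 > 1, the factor 8^(−8N) decays exponentially, so the ratio → 0. Substituting N = 9n gives the stated form.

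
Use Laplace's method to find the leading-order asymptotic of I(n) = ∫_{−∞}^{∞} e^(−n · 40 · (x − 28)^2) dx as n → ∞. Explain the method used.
I(n) = sqrt(π/(40n))

Here φ(x) = 40 · (x − 28)^2 has its unique minimum at x* = 28 with φ(x*) = 0 and φ''(x*) = 80. Laplace's method gives
  I(n) ~ e^(−n φ(x*)) · sqrt(2π / (n · φ''(x*))) = sqrt(2π / (80n)) = sqrt(π/(40n)).
This is exact: substituting u = (x − 28)·sqrt(40n) gives I(n) = (1/sqrt(40n)) ∫_{−∞}^{∞} e^(−u^2) du = sqrt(π/(40n)).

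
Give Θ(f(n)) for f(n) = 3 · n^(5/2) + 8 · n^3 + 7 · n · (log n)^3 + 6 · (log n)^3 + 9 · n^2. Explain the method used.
f(n) ∈ Θ(n^3)

Compare the terms by growth order. For large n, n^a · (log n)^b dominates n^a' · (log n)^b' iff a > a', or (a = a' and b > b'). Ranking the 5 terms shows the dominant one is 8 · n^3. Hence f(n) ∈ Θ(n^3).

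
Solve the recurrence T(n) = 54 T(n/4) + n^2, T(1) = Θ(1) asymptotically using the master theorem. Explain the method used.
T(n) = Θ(n^(log_4 54))

Master theorem: compare f(n) = n^2 to n^(log_4 54) where log_4 54 ≈ 2.877. Since 2 < log_4 54, we have f(n) = O(n^(log_4 54 − ε)) for some ε > 0 — Case 1. Hence T(n) = Θ(n^(log_4 54)).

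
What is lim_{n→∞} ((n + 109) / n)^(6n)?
lim = e^654

Rewrite as (1 + 109/n)^(6n). By the standard limit (1 + x/n)^n → e^x, we have (1 + 109/n)^n → e^109, and raising to the 6th power gives e^654.
More precisely, ln[(1 + 109/n)^(6n)] = 6n · ln(1 + 109/n) = 6n · (109/n + O(1/n^2)) = 654 + O(1/n) → 654.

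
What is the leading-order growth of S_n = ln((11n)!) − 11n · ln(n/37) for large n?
S_n ~ 11n · (ln 407 − 1) + O(ln n)

Stirling: ln((11n)!) = 11n ln(11n) − 11n + O(ln n).
  S_n = 11n ln(11n) − 11n − 11n ln(n/37) + O(ln n)
      = 11n ln(11n) − 11n ln n + 11n ln 37 − 11n + O(ln n)
      = 11n ln 11 + 11n ln 37 − 11n + O(ln n)
      = 11n (ln 407 − 1) + O(ln n).
Numerically ln(407) − 1 ≈ 5.0088.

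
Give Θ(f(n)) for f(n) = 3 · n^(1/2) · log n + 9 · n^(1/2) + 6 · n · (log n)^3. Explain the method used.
f(n) ∈ Θ(n · (log n)^3)

Compare the terms by growth order. For large n, n^a · (log n)^b dominates n^a' · (log n)^b' iff a > a', or (a = a' and b > b'). Ranking the 3 terms shows the dominant one is 6 · n · (log n)^3. Hence f(n) ∈ Θ(n · (log n)^3).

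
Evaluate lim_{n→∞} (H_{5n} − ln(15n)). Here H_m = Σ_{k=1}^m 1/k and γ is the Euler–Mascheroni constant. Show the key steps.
lim = −ln 3 + γ

By Euler-Maclaurin, H_m = ln m + γ + O(1/m). So
  H_{5n} − ln(15n) = ln(5n) + γ − ln(15n) + O(1/n)
                       = ln(5/15) + γ + O(1/n).
Hence the limit is ln(5/15) + γ (= −ln 3).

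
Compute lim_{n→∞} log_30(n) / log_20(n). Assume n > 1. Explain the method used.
lim = ln(20) / ln(30) = log_30(20)

Change of base: log_30(n) = ln n / ln 30 and log_20(n) = ln n / ln 20. The ratio is (ln n / ln 30) · (ln 20 / ln n) = ln 20 / ln 30, a constant independent of n. So the limit is ln 20 / ln 30 = log_30(20).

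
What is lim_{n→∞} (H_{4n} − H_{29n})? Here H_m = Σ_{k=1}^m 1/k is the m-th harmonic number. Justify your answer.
lim = ln(4/29)

Euler-Maclaurin gives H_m = ln m + γ + 1/(2m) + O(1/m^2). The γ and O(1/m) terms cancel in the difference:
  H_{4n} − H_{29n} = ln(4n) − ln(29n) + O(1/n) = ln(4/29) + O(1/n).
Hence the limit is ln(4/29).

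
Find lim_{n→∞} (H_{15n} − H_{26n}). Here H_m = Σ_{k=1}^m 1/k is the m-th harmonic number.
lim = ln(15/26)

Euler-Maclaurin gives H_m = ln m + γ + 1/(2m) + O(1/m^2). The γ and O(1/m) terms cancel in the difference:
  H_{15n} − H_{26n} = ln(15n) − ln(26n) + O(1/n) = ln(15/26) + O(1/n).
Hence the limit is ln(15/26).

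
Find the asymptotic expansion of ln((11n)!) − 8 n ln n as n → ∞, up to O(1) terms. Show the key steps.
ln((11n)!) − 8 n ln n = 3 n ln n + 11(ln 11 − 1) n + (1/2) ln(2π·11n) + O(1/n)

Stirling: ln((11n)!) = 11n ln(11n) − 11n + (1/2) ln(2π·11n) + O(1/n).
Expand 11n ln(11n) = 11n (ln n + ln 11) = 11n ln n + 11n ln 11.
Subtract 8n ln n: leading term is (11 − 8) n ln n = 3 n ln n. The next term is 11n ln 11 − 11n = 11(ln 11 − 1) n. Then the (1/2) ln(2π·11n) correction.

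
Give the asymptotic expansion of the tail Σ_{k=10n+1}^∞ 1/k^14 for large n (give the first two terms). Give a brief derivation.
Σ_{k>10n} 1/k^14 = 1/(13 · (10n)^13) − 1/(2 · (10n)^14) + O(1/(10n)^15)

Compare to the integral: ∫_{10n}^∞ x^(−14) dx = [−x^(−13)/13]_{10n}^∞ = 1/((14−1)·(10n)^13). The Euler-Maclaurin correction adds −f(10n)/2 = −1/(2·(10n)^14). Euler-Maclaurin then gives
  Σ_{k>10n} 1/k^14 = ∫_{10n}^∞ dx/x^14 − 1/(2·(10n)^14) + O(1/(10n)^15).
(Equivalently this is ζ(14) − Σ_{k≤10n} 1/k^14.)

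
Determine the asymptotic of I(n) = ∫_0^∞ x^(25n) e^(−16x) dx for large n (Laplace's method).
I(n) ~ (sqrt(2π·25n) / 16) · (25n/(16e))^(25n)

Write the integrand as exp(25n ln x − 16x) and set f(x) = 25n ln x − 16x. Then f'(x) = 25n/x − 16 = 0 at x* = 25n/16, and f''(x*) = −25n/x*^2 = −16^2/(25n). Laplace's method (interior maximum) gives
  I(n) ~ e^(f(x*)) · sqrt(2π / |f''(x*)|)
        = exp(25n ln(25n/16) − 25n) · sqrt(2π · 25n / 16^2)
        = (25n/16)^(25n) e^(−25n) · sqrt(2π·25n) / 16
        = (sqrt(2π·25n) / 16) · (25n/(16e))^(25n).
This matches Γ(25n+1)/16^(25n+1) with Stirling applied to Γ.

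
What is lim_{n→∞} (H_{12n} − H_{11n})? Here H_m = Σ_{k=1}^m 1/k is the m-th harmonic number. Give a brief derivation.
lim = ln(12/11)

Euler-Maclaurin gives H_m = ln m + γ + 1/(2m) + O(1/m^2). The γ and O(1/m) terms cancel in the difference:
  H_{12n} − H_{11n} = ln(12n) − ln(11n) + O(1/n) = ln(12/11) + O(1/n).
Hence the limit is ln(12/11).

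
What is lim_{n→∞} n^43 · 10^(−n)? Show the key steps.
lim = 0

Exponentials with base > 1 dominate every fixed polynomial: for any fixed c, n^c / 10^n → 0 as n → ∞ (e.g. by the ratio test, or by writing 10^n = e^(n ln 10) and noting e^(n ln 10) / n^c → ∞). Hence n^43 · 10^(−n) = n^43 / 10^n → 0.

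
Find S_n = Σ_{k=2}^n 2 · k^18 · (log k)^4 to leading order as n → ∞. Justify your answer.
S_n ~ 2 · n^19 · (log n)^4 / 19

By integral comparison, S_n = ∫_1^n 2 · x^18 · (log x)^4 dx + O(n^18 · (log n)^4). For the integral, the leading term of ∫_1^n x^18 (log x)^4 dx is n^19/19 · (log n)^4 (by repeated integration by parts; each step lowers the log-exponent and produces a relatively O(1/log n) correction). Hence S_n ~ 2 · n^19 · (log n)^4 / 19.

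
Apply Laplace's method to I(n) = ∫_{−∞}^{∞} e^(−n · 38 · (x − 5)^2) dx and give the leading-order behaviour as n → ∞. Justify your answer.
I(n) = sqrt(π/(38n))

Here φ(x) = 38 · (x − 5)^2 has its unique minimum at x* = 5 with φ(x*) = 0 and φ''(x*) = 76. Laplace's method gives
  I(n) ~ e^(−n φ(x*)) · sqrt(2π / (n · φ''(x*))) = sqrt(2π / (76n)) = sqrt(π/(38n)).
This is exact: substituting u = (x − 5)·sqrt(38n) gives I(n) = (1/sqrt(38n)) ∫_{−∞}^{∞} e^(−u^2) du = sqrt(π/(38n)).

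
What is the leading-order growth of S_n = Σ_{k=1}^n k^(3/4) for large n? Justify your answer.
S_n ~ (4/7) · n^(7/4)

Integral comparison: Σ_{k=1}^n k^(3/4) = ∫_0^n x^(3/4) dx + O(n^(3/4)). The integral is n^(1 + 3/4) / (1 + 3/4) = n^((3+4)/4) / ((3+4)/4) = (4/7) · n^(7/4).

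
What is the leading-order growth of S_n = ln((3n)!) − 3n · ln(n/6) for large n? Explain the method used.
S_n ~ 3n · (ln 18 − 1) + O(ln n)

Stirling: ln((3n)!) = 3n ln(3n) − 3n + O(ln n).
  S_n = 3n ln(3n) − 3n − 3n ln(n/6) + O(ln n)
      = 3n ln(3n) − 3n ln n + 3n ln 6 − 3n + O(ln n)
      = 3n ln 3 + 3n ln 6 − 3n + O(ln n)
      = 3n (ln 18 − 1) + O(ln n).
Numerically ln(18) − 1 ≈ 1.8904.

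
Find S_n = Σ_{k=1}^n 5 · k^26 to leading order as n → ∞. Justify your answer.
S_n ~ 5 · n^27 / 27

By integral comparison (Euler-Maclaurin), Σ_{k=1}^n 5 · k^26 = 5 · ∫_0^n x^26 dx + O(n^26) = 5 · n^27/27 + O(n^26). (Equivalently, Faulhaber's formula gives the same leading term.)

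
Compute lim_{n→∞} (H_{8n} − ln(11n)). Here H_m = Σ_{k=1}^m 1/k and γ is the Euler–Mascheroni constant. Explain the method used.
lim = ln(8/11) + γ

By Euler-Maclaurin, H_m = ln m + γ + O(1/m). So
  H_{8n} − ln(11n) = ln(8n) + γ − ln(11n) + O(1/n)
                       = ln(8/11) + γ + O(1/n).
Hence the limit is ln(8/11) + γ.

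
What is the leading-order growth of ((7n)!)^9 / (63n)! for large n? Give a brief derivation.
((7n)!)^9/(63n)! ~ ((2π·7n)^(8/2) / 3) · 9^(−9·7n)  →  0

Write N = 7n. Stirling: N! ~ sqrt(2π N)(N/e)^N and (9N)! ~ sqrt(2π·9N)·(9N/e)^(9N).
  (N!)^9/(9N)! ~ (2π N)^(9/2) (N/e)^(9N) / [sqrt(2π·9N) (9N/e)^(9N)]
     = (2π N)^(9/2) / sqrt(2π·9N) · (N/(9N))^(9N)
     = (2π N)^((9−1)/2) / 3 · 9^(−9N).
Since 9^9 > 1, the factor 9^(−9N) decays exponentially, so the ratio → 0. Substituting N = 7n gives the stated form.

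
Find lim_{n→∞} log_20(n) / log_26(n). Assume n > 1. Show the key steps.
lim = ln(26) / ln(20) = log_20(26)

Change of base: log_20(n) = ln n / ln 20 and log_26(n) = ln n / ln 26. The ratio is (ln n / ln 20) · (ln 26 / ln n) = ln 26 / ln 20, a constant independent of n. So the limit is ln 26 / ln 20 = log_20(26).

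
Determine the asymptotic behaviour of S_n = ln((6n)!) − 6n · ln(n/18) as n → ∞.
S_n ~ 6n · (ln 108 − 1) + O(ln n)

Stirling: ln((6n)!) = 6n ln(6n) − 6n + O(ln n).
  S_n = 6n ln(6n) − 6n − 6n ln(n/18) + O(ln n)
      = 6n ln(6n) − 6n ln n + 6n ln 18 − 6n + O(ln n)
      = 6n ln 6 + 6n ln 18 − 6n + O(ln n)
      = 6n (ln 108 − 1) + O(ln n).
Numerically ln(108) − 1 ≈ 3.6821.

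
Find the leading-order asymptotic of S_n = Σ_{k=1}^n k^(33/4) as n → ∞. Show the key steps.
S_n ~ (4/37) · n^(37/4)

Integral comparison: Σ_{k=1}^n k^(33/4) = ∫_0^n x^(33/4) dx + O(n^(33/4)). The integral is n^(1 + 33/4) / (1 + 33/4) = n^((33+4)/4) / ((33+4)/4) = (4/37) · n^(37/4).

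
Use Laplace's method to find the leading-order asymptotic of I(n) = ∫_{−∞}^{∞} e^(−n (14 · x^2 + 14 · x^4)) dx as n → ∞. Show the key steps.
I(n) ~ sqrt(π/(14n))

φ(x) = 14 · x^2 + 14 · x^4 has its unique global minimum at x* = 0 (since φ'(x) = 28x + 56x^3 = 0 only at x = 0 for real x with both coefficients positive, and φ → ∞ as |x| → ∞). At x* = 0, φ(0) = 0 and φ''(0) = 28. Laplace's method then gives
  I(n) ~ sqrt(2π / (n · φ''(0))) · e^(−n φ(0)) = sqrt(2π / (28n)) = sqrt(π/(14n)).
The 14 · x^4 term contributes only at subleading order (an O(1/n) relative correction).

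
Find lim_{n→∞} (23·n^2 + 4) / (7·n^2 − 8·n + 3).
lim = 23/7

For large n the leading n^2 terms dominate both numerator and denominator. Dividing top and bottom by n^2, every other term tends to 0, leaving 23/7.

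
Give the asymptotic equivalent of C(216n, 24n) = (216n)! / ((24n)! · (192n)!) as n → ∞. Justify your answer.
C(216n, 24n) ~ (387420489/16777216)^(24n) · sqrt(9/(16π·24n))

Write N = 24n. Apply Stirling to each factorial:
  (9N)! ~ sqrt(2π·9N) · (9N/e)^(9N),
  N! ~ sqrt(2π N) · (N/e)^N,
  (8N)! ~ sqrt(2π·8N) · (8N/e)^(8N).
The exponential factors combine to (9N)^(9N) / (N^N · (8N)^(8N)) = 9^(9N)/8^(8N) = (9^9/8^8)^N = (387420489/16777216)^N.
The square-root prefactors combine to sqrt(2π·9N) / (sqrt(2π N)·sqrt(2π·8N)) = sqrt(9 / (2π·8·N)) = sqrt(9/(16π·24n)).
Substituting N = 24n: C(216n, 24n) ~ (387420489/16777216)^(24n) · sqrt(9/(16π·24n)).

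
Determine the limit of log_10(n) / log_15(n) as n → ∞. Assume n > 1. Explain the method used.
lim = ln(15) / ln(10) = log_10(15)

Change of base: log_10(n) = ln n / ln 10 and log_15(n) = ln n / ln 15. The ratio is (ln n / ln 10) · (ln 15 / ln n) = ln 15 / ln 10, a constant independent of n. So the limit is ln 15 / ln 10 = log_10(15).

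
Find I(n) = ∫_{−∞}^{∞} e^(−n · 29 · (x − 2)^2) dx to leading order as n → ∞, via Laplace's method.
I(n) = sqrt(π/(29n))

Here φ(x) = 29 · (x − 2)^2 has its unique minimum at x* = 2 with φ(x*) = 0 and φ''(x*) = 58. Laplace's method gives
  I(n) ~ e^(−n φ(x*)) · sqrt(2π / (n · φ''(x*))) = sqrt(2π / (58n)) = sqrt(π/(29n)).
This is exact: substituting u = (x − 2)·sqrt(29n) gives I(n) = (1/sqrt(29n)) ∫_{−∞}^{∞} e^(−u^2) du = sqrt(π/(29n)).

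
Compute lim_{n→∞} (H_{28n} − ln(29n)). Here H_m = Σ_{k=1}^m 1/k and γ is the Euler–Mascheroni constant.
lim = ln(28/29) + γ

By Euler-Maclaurin, H_m = ln m + γ + O(1/m). So
  H_{28n} − ln(29n) = ln(28n) + γ − ln(29n) + O(1/n)
                       = ln(28/29) + γ + O(1/n).
Hence the limit is ln(28/29) + γ.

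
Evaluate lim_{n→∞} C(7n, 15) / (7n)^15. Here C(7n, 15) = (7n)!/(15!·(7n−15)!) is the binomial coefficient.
lim = 1/15! = 1/1307674368000

With N = 7n → ∞: C(N, 15) / N^15 = [N(N−1)…(N−14)] / (15! · N^15) = (1/15!) · 1 · (1 − 1/(7n)) · … · (1 − 14/(7n)). Each factor → 1 as N → ∞, so the limit is 1/15! = 1/1307674368000.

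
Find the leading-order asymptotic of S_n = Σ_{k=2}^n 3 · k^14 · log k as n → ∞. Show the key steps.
S_n ~ n^15 log n / 5 − n^15 / 75

By integral comparison, S_n = ∫_1^n 3 · x^14 · log x dx + O(n^14 · log n). For the integral, ∫ x^14 log x dx = n^15 log n / 15 − n^15/225 (integration by parts). Hence S_n ~ n^15 log n / 5 − n^15 / 75.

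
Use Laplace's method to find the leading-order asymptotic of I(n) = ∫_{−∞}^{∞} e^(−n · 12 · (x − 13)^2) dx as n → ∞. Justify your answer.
I(n) = sqrt(π/(12n))

Here φ(x) = 12 · (x − 13)^2 has its unique minimum at x* = 13 with φ(x*) = 0 and φ''(x*) = 24. Laplace's method gives
  I(n) ~ e^(−n φ(x*)) · sqrt(2π / (n · φ''(x*))) = sqrt(2π / (24n)) = sqrt(π/(12n)).
This is exact: substituting u = (x − 13)·sqrt(12n) gives I(n) = (1/sqrt(12n)) ∫_{−∞}^{∞} e^(−u^2) du = sqrt(π/(12n)).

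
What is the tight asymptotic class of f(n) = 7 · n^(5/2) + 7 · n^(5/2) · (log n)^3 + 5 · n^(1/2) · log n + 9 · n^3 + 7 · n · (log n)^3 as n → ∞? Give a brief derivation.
f(n) ∈ Θ(n^3)

Compare the terms by growth order. For large n, n^a · (log n)^b dominates n^a' · (log n)^b' iff a > a', or (a = a' and b > b'). Ranking the 5 terms shows the dominant one is 9 · n^3. Hence f(n) ∈ Θ(n^3).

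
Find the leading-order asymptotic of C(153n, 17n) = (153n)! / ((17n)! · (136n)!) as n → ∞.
C(153n, 17n) ~ (387420489/16777216)^(17n) · sqrt(9/(16π·17n))

Write N = 17n. Apply Stirling to each factorial:
  (9N)! ~ sqrt(2π·9N) · (9N/e)^(9N),
  N! ~ sqrt(2π N) · (N/e)^N,
  (8N)! ~ sqrt(2π·8N) · (8N/e)^(8N).
The exponential factors combine to (9N)^(9N) / (N^N · (8N)^(8N)) = 9^(9N)/8^(8N) = (9^9/8^8)^N = (387420489/16777216)^N.
The square-root prefactors combine to sqrt(2π·9N) / (sqrt(2π N)·sqrt(2π·8N)) = sqrt(9 / (2π·8·N)) = sqrt(9/(16π·17n)).
Substituting N = 17n: C(153n, 17n) ~ (387420489/16777216)^(17n) · sqrt(9/(16π·17n)).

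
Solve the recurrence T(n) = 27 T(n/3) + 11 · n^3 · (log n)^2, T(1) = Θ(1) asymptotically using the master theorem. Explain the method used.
T(n) = Θ(n^3 · (log n)^3)

Here log_3 27 = 3 and f(n) = 11 · n^3 · (log n)^2 = Θ(n^(log_3 27) · (log n)^2). This is the extended Case 2 of the master theorem (f matches the critical exponent up to log factors), giving T(n) = Θ(n^(log_3 27) · (log n)^(2+1)) = Θ(n^3 · (log n)^3).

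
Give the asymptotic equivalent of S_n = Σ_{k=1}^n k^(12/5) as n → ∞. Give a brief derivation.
S_n ~ (5/17) · n^(17/5)

Integral comparison: Σ_{k=1}^n k^(12/5) = ∫_0^n x^(12/5) dx + O(n^(12/5)). The integral is n^(1 + 12/5) / (1 + 12/5) = n^((12+5)/5) / ((12+5)/5) = (5/17) · n^(17/5).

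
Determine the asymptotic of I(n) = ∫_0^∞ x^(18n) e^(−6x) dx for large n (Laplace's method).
I(n) ~ (sqrt(2π·18n) / 6) · (18n/(6e))^(18n)

Write the integrand as exp(18n ln x − 6x) and set f(x) = 18n ln x − 6x. Then f'(x) = 18n/x − 6 = 0 at x* = 18n/6, and f''(x*) = −18n/x*^2 = −6^2/(18n). Laplace's method (interior maximum) gives
  I(n) ~ e^(f(x*)) · sqrt(2π / |f''(x*)|)
        = exp(18n ln(18n/6) − 18n) · sqrt(2π · 18n / 6^2)
        = (18n/6)^(18n) e^(−18n) · sqrt(2π·18n) / 6
        = (sqrt(2π·18n) / 6) · (18n/(6e))^(18n).
This matches Γ(18n+1)/6^(18n+1) with Stirling applied to Γ.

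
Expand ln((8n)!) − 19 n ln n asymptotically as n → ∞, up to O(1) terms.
ln((8n)!) − 19 n ln n = −11 n ln n + 8(ln 8 − 1) n + (1/2) ln(2π·8n) + O(1/n)

Stirling: ln((8n)!) = 8n ln(8n) − 8n + (1/2) ln(2π·8n) + O(1/n).
Expand 8n ln(8n) = 8n (ln n + ln 8) = 8n ln n + 8n ln 8.
Subtract 19n ln n: leading term is (8 − 19) n ln n = −11 n ln n. The next term is 8n ln 8 − 8n = 8(ln 8 − 1) n. Then the (1/2) ln(2π·8n) correction.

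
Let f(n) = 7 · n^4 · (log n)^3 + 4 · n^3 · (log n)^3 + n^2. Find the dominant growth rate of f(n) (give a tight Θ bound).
f(n) ∈ Θ(n^4 · (log n)^3)

Compare the terms by growth order. For large n, n^a · (log n)^b dominates n^a' · (log n)^b' iff a > a', or (a = a' and b > b'). Ranking the 3 terms shows the dominant one is 7 · n^4 · (log n)^3. Hence f(n) ∈ Θ(n^4 · (log n)^3).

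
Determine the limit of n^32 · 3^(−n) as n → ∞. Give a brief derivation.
lim = 0

Exponentials with base > 1 dominate every fixed polynomial: for any fixed c, n^c / 3^n → 0 as n → ∞ (e.g. by the ratio test, or by writing 3^n = e^(n ln 3) and noting e^(n ln 3) / n^c → ∞). Hence n^32 · 3^(−n) = n^32 / 3^n → 0.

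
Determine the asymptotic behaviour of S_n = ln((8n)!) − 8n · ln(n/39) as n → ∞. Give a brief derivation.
S_n ~ 8n · (ln 312 − 1) + O(ln n)

Stirling: ln((8n)!) = 8n ln(8n) − 8n + O(ln n).
  S_n = 8n ln(8n) − 8n − 8n ln(n/39) + O(ln n)
      = 8n ln(8n) − 8n ln n + 8n ln 39 − 8n + O(ln n)
      = 8n ln 8 + 8n ln 39 − 8n + O(ln n)
      = 8n (ln 312 − 1) + O(ln n).
Numerically ln(312) − 1 ≈ 4.7430.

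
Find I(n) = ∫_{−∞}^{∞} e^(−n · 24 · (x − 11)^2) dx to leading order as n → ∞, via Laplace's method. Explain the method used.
I(n) = sqrt(π/(24n))

Here φ(x) = 24 · (x − 11)^2 has its unique minimum at x* = 11 with φ(x*) = 0 and φ''(x*) = 48. Laplace's method gives
  I(n) ~ e^(−n φ(x*)) · sqrt(2π / (n · φ''(x*))) = sqrt(2π / (48n)) = sqrt(π/(24n)).
This is exact: substituting u = (x − 11)·sqrt(24n) gives I(n) = (1/sqrt(24n)) ∫_{−∞}^{∞} e^(−u^2) du = sqrt(π/(24n)).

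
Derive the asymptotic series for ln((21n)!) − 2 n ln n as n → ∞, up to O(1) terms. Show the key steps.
ln((21n)!) − 2 n ln n = 19 n ln n + 21(ln 21 − 1) n + (1/2) ln(2π·21n) + O(1/n)

Stirling: ln((21n)!) = 21n ln(21n) − 21n + (1/2) ln(2π·21n) + O(1/n).
Expand 21n ln(21n) = 21n (ln n + ln 21) = 21n ln n + 21n ln 21.
Subtract 2n ln n: leading term is (21 − 2) n ln n = 19 n ln n. The next term is 21n ln 21 − 21n = 21(ln 21 − 1) n. Then the (1/2) ln(2π·21n) correction.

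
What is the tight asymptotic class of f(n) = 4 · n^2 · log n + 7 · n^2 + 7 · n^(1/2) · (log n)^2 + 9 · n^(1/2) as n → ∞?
f(n) ∈ Θ(n^2 · log n)

Compare the terms by growth order. For large n, n^a · (log n)^b dominates n^a' · (log n)^b' iff a > a', or (a = a' and b > b'). Ranking the 4 terms shows the dominant one is 4 · n^2 · log n. Hence f(n) ∈ Θ(n^2 · log n).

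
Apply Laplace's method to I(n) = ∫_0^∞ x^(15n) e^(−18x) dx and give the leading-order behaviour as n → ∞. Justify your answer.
I(n) ~ (sqrt(2π·15n) / 18) · (15n/(18e))^(15n)

Write the integrand as exp(15n ln x − 18x) and set f(x) = 15n ln x − 18x. Then f'(x) = 15n/x − 18 = 0 at x* = 15n/18, and f''(x*) = −15n/x*^2 = −18^2/(15n). Laplace's method (interior maximum) gives
  I(n) ~ e^(f(x*)) · sqrt(2π / |f''(x*)|)
        = exp(15n ln(15n/18) − 15n) · sqrt(2π · 15n / 18^2)
        = (15n/18)^(15n) e^(−15n) · sqrt(2π·15n) / 18
        = (sqrt(2π·15n) / 18) · (15n/(18e))^(15n).
This matches Γ(15n+1)/18^(15n+1) with Stirling applied to Γ.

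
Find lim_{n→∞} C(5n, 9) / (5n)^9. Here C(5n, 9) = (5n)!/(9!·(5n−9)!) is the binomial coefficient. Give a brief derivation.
lim = 1/9! = 1/362880

With N = 5n → ∞: C(N, 9) / N^9 = [N(N−1)…(N−8)] / (9! · N^9) = (1/9!) · 1 · (1 − 1/(5n)) · … · (1 − 8/(5n)). Each factor → 1 as N → ∞, so the limit is 1/9! = 1/362880.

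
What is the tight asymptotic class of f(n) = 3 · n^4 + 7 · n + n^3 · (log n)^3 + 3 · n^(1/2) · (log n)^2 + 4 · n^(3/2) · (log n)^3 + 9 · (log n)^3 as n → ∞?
f(n) ∈ Θ(n^4)

Compare the terms by growth order. For large n, n^a · (log n)^b dominates n^a' · (log n)^b' iff a > a', or (a = a' and b > b'). Ranking the 6 terms shows the dominant one is 3 · n^4. Hence f(n) ∈ Θ(n^4).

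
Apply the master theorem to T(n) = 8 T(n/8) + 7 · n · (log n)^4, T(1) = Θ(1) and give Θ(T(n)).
T(n) = Θ(n · (log n)^5)

Here log_8 8 = 1 and f(n) = 7 · n · (log n)^4 = Θ(n^(log_8 8) · (log n)^4). This is the extended Case 2 of the master theorem (f matches the critical exponent up to log factors), giving T(n) = Θ(n^(log_8 8) · (log n)^(4+1)) = Θ(n · (log n)^5).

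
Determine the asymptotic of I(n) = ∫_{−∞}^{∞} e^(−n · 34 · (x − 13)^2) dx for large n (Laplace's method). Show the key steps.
I(n) = sqrt(π/(34n))

Here φ(x) = 34 · (x − 13)^2 has its unique minimum at x* = 13 with φ(x*) = 0 and φ''(x*) = 68. Laplace's method gives
  I(n) ~ e^(−n φ(x*)) · sqrt(2π / (n · φ''(x*))) = sqrt(2π / (68n)) = sqrt(π/(34n)).
This is exact: substituting u = (x − 13)·sqrt(34n) gives I(n) = (1/sqrt(34n)) ∫_{−∞}^{∞} e^(−u^2) du = sqrt(π/(34n)).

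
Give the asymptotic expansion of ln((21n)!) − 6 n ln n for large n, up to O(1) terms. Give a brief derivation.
ln((21n)!) − 6 n ln n = 15 n ln n + 21(ln 21 − 1) n + (1/2) ln(2π·21n) + O(1/n)

Stirling: ln((21n)!) = 21n ln(21n) − 21n + (1/2) ln(2π·21n) + O(1/n).
Expand 21n ln(21n) = 21n (ln n + ln 21) = 21n ln n + 21n ln 21.
Subtract 6n ln n: leading term is (21 − 6) n ln n = 15 n ln n. The next term is 21n ln 21 − 21n = 21(ln 21 − 1) n. Then the (1/2) ln(2π·21n) correction.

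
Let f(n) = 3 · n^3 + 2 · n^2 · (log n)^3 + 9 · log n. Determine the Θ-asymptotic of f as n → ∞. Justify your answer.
f(n) ∈ Θ(n^3)

Compare the terms by growth order. For large n, n^a · (log n)^b dominates n^a' · (log n)^b' iff a > a', or (a = a' and b > b'). Ranking the 3 terms shows the dominant one is 3 · n^3. Hence f(n) ∈ Θ(n^3).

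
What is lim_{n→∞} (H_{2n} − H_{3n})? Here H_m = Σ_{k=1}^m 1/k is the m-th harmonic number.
lim = ln(2/3)

Euler-Maclaurin gives H_m = ln m + γ + 1/(2m) + O(1/m^2). The γ and O(1/m) terms cancel in the difference:
  H_{2n} − H_{3n} = ln(2n) − ln(3n) + O(1/n) = ln(2/3) + O(1/n).
Hence the limit is ln(2/3).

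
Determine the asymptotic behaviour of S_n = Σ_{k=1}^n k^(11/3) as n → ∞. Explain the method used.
S_n ~ (3/14) · n^(14/3)

Integral comparison: Σ_{k=1}^n k^(11/3) = ∫_0^n x^(11/3) dx + O(n^(11/3)). The integral is n^(1 + 11/3) / (1 + 11/3) = n^((11+3)/3) / ((11+3)/3) = (3/14) · n^(14/3).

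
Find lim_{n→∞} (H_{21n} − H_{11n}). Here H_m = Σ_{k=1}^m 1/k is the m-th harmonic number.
lim = ln(21/11)

Euler-Maclaurin gives H_m = ln m + γ + 1/(2m) + O(1/m^2). The γ and O(1/m) terms cancel in the difference:
  H_{21n} − H_{11n} = ln(21n) − ln(11n) + O(1/n) = ln(21/11) + O(1/n).
Hence the limit is ln(21/11).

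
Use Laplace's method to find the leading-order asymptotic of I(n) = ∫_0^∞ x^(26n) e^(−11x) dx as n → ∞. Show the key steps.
I(n) ~ (sqrt(2π·26n) / 11) · (26n/(11e))^(26n)

Write the integrand as exp(26n ln x − 11x) and set f(x) = 26n ln x − 11x. Then f'(x) = 26n/x − 11 = 0 at x* = 26n/11, and f''(x*) = −26n/x*^2 = −11^2/(26n). Laplace's method (interior maximum) gives
  I(n) ~ e^(f(x*)) · sqrt(2π / |f''(x*)|)
        = exp(26n ln(26n/11) − 26n) · sqrt(2π · 26n / 11^2)
        = (26n/11)^(26n) e^(−26n) · sqrt(2π·26n) / 11
        = (sqrt(2π·26n) / 11) · (26n/(11e))^(26n).
This matches Γ(26n+1)/11^(26n+1) with Stirling applied to Γ.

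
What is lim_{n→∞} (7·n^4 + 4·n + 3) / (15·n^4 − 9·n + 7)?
lim = 7/15

For large n the leading n^4 terms dominate both numerator and denominator. Dividing top and bottom by n^4, every other term tends to 0, leaving 7/15.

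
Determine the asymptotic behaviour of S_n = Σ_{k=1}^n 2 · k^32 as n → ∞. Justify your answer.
S_n ~ 2 · n^33 / 33

By integral comparison (Euler-Maclaurin), Σ_{k=1}^n 2 · k^32 = 2 · ∫_0^n x^32 dx + O(n^32) = 2 · n^33/33 + O(n^32). (Equivalently, Faulhaber's formula gives the same leading term.)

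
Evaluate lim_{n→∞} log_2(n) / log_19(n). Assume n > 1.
lim = ln(19) / ln(2) = log_2(19)

Change of base: log_2(n) = ln n / ln 2 and log_19(n) = ln n / ln 19. The ratio is (ln n / ln 2) · (ln 19 / ln n) = ln 19 / ln 2, a constant independent of n. So the limit is ln 19 / ln 2 = log_2(19).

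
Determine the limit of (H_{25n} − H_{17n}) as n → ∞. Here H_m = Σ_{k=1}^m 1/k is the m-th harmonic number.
lim = ln(25/17)

Euler-Maclaurin gives H_m = ln m + γ + 1/(2m) + O(1/m^2). The γ and O(1/m) terms cancel in the difference:
  H_{25n} − H_{17n} = ln(25n) − ln(17n) + O(1/n) = ln(25/17) + O(1/n).
Hence the limit is ln(25/17).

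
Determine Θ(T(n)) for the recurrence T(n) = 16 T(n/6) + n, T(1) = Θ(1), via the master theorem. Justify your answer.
T(n) = Θ(n^(log_6 16))

Master theorem: compare f(n) = n to n^(log_6 16) where log_6 16 ≈ 1.547. Since 1 < log_6 16, we have f(n) = O(n^(log_6 16 − ε)) for some ε > 0 — Case 1. Hence T(n) = Θ(n^(log_6 16)).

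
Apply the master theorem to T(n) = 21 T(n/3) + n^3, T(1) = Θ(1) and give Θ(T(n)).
T(n) = Θ(n^3)

log_3 21 ≈ 2.771. f(n) = n^3 dominates n^(log_3 21) since 3 > 2.771, and the regularity condition a·f(n/b) = 21·(n/3)^3 = (21/27)·n^3 ≤ c·f(n) holds with c = 21/27 ≈ 0.778 < 1. So this is Case 3: T(n) = Θ(f(n)) = Θ(n^3).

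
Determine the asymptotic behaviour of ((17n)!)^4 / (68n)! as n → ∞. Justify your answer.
((17n)!)^4/(68n)! ~ ((2π·17n)^(3/2) / 2) · 4^(−4·17n)  →  0

Write N = 17n. Stirling: N! ~ sqrt(2π N)(N/e)^N and (4N)! ~ sqrt(2π·4N)·(4N/e)^(4N).
  (N!)^4/(4N)! ~ (2π N)^(4/2) (N/e)^(4N) / [sqrt(2π·4N) (4N/e)^(4N)]
     = (2π N)^(4/2) / sqrt(2π·4N) · (N/(4N))^(4N)
     = (2π N)^((4−1)/2) / 2 · 4^(−4N).
Since 4^4 > 1, the factor 4^(−4N) decays exponentially, so the ratio → 0. Substituting N = 17n gives the stated form.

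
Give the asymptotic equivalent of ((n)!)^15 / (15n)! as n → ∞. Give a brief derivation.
((n)!)^15/(15n)! ~ ((2π·n)^(14/2) / sqrt(15)) · 15^(−15·n)  →  0

Write N = n. Stirling: N! ~ sqrt(2π N)(N/e)^N and (15N)! ~ sqrt(2π·15N)·(15N/e)^(15N).
  (N!)^15/(15N)! ~ (2π N)^(15/2) (N/e)^(15N) / [sqrt(2π·15N) (15N/e)^(15N)]
     = (2π N)^(15/2) / sqrt(2π·15N) · (N/(15N))^(15N)
     = (2π N)^((15−1)/2) / sqrt(15) · 15^(−15N).
Since 15^15 > 1, the factor 15^(−15N) decays exponentially, so the ratio → 0. Substituting N = n gives the stated form.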